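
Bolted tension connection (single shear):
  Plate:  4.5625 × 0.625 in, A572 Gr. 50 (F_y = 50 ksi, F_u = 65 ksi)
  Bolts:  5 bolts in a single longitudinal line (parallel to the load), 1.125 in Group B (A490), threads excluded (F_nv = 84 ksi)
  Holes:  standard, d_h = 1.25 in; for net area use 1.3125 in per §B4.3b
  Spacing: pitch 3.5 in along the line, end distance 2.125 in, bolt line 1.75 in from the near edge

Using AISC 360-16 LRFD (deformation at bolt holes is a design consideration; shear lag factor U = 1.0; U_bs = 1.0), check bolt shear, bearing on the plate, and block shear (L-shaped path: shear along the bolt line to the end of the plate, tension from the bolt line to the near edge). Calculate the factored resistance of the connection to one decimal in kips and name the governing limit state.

220.1 kips (block shear governs)

Bolt shear: A_b = π(1.125)²/4 = 0.99402 in². φR_n = 0.75 × 84 × 0.99402 × 5 × 1 = 313.1 kips.
Bearing (0.625 in plate, F_u = 65 ksi): end bolts L_c = 2.125 − 1.25/2 = 1.5, R_n = min(1.2×1.5×0.625×65, 2.4×1.125×0.625×65) = 73.125 kips/bolt; interior L_c = 3.5 − 1.25 = 2.25, R_n = 109.69 kips/bolt. φR_n = 0.75 × (1×73.125 + 4×109.69) = 383.9 kips.
Block shear: shear path 1×[2.125+4×3.5] = 1×16.125 in, A_gv = 10.078, A_nv = 1×(16.125 − 4.5×1.3125)×0.625 = 6.3867 in²; tension to near edge: (1.75 − 0.5×1.3125)×0.625 = 0.68359 in². R_n = min(0.6×65×6.3867, 0.6×50×10.078) + 1.0×65×0.68359 = min(249.08, 302.34) + 44.433 = 293.51 kips. φR_n = 0.75 × 293.51 = 220.1 kips.
Governing: min(313.1, 383.9, 220.1) = 220.1 kips → block shear.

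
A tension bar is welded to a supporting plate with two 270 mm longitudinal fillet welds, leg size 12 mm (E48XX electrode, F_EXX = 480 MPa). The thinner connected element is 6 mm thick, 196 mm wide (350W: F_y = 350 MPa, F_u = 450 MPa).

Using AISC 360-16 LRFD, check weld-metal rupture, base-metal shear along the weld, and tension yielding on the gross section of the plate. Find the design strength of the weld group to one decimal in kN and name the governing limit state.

Weld metal: throat = 0.707×12 = 8.484 mm, L = 2×270 = 540 mm. φR_n = 0.75 × 0.6 × 480 × 8.484 × 540 = 989.6 kN.
Base metal shear (6 mm plate): yield φR_n = 1.0×0.6×350×6×540 = 680.4 kN; rupture φR_n = 0.75×0.6×450×6×540 = 656.1 kN; take 656.1 kN (rupture).
Tension yield (gross): A_g = 196×6 = 1176 mm². φR_n = 0.90 × 350 × 1176 = 370.4 kN.
Governing: min(989.6, 656.1, 370.4) = 370.4 kN → gross-section yield.

370.4 kN (gross-section yield governs)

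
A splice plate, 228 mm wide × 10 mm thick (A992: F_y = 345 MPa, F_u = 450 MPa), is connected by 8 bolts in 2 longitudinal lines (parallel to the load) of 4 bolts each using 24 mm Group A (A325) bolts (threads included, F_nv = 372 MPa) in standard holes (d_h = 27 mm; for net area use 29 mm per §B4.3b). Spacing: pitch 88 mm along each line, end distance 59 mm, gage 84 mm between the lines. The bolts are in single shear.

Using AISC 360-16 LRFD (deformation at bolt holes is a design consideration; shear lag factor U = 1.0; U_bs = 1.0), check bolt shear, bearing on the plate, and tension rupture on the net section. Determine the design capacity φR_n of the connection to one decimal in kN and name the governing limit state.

Bolt shear: A_b = π(24)²/4 = 452.39 mm². φR_n = 0.75 × 372 × 452.39 × 8 × 1 = 1009.7 kN.
Bearing (10 mm plate, F_u = 450 MPa): end bolts L_c = 59 − 27/2 = 45.5, R_n = min(1.2×45.5×10×450, 2.4×24×10×450) = 245.7 kN/bolt; interior L_c = 88 − 27 = 61, R_n = 259.2 kN/bolt. φR_n = 0.75 × (2×245.7 + 6×259.2) = 1535.0 kN.
Tension rupture (net): A_n = (228 − 2×29)×10 = 1700 mm² (U = 1.0, A_e = A_n). φR_n = 0.75 × 450 × 1700 = 573.8 kN.
Governing: min(1009.7, 1535.0, 573.8) = 573.8 kN → net-section rupture.

573.8 kN (net-section rupture governs)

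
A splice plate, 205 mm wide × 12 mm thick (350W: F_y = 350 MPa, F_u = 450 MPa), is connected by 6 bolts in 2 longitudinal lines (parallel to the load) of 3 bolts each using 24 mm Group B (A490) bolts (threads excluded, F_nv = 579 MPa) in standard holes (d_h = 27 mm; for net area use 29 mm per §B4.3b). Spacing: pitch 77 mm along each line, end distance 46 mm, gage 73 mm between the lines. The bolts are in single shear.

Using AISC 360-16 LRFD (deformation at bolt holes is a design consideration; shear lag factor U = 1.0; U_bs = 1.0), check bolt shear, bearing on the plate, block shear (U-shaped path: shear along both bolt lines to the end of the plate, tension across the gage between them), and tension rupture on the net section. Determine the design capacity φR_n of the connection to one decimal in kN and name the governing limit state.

595.4 kN (net-section rupture governs)

Bolt shear: A_b = π(24)²/4 = 452.39 mm². φR_n = 0.75 × 579 × 452.39 × 6 × 1 = 1178.7 kN.
Bearing (12 mm plate, F_u = 450 MPa): end bolts L_c = 46 − 27/2 = 32.5, R_n = min(1.2×32.5×12×450, 2.4×24×12×450) = 210.6 kN/bolt; interior L_c = 77 − 27 = 50, R_n = 311.04 kN/bolt. φR_n = 0.75 × (2×210.6 + 4×311.04) = 1249.0 kN.
Block shear: shear path 2×[46+2×77] = 2×200 mm, A_gv = 4800, A_nv = 2×(200 − 2.5×29)×12 = 3060 mm²; tension across gage: (73 − 1×29)×12 = 528 mm². R_n = min(0.6×450×3060, 0.6×350×4800) + 1.0×450×528 = min(826.2, 1008) + 237.6 = 1063.8 kN. φR_n = 0.75 × 1063.8 = 797.9 kN.
Tension rupture (net): A_n = (205 − 2×29)×12 = 1764 mm² (U = 1.0, A_e = A_n). φR_n = 0.75 × 450 × 1764 = 595.4 kN.
Governing: min(1178.7, 1249.0, 797.9, 595.4) = 595.4 kN → net-section rupture.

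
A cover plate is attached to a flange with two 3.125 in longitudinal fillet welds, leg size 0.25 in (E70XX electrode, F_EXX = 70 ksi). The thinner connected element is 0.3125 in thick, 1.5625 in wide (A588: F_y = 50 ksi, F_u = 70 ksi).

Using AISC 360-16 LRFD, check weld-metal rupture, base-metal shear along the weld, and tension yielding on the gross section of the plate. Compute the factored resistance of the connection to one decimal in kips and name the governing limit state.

22.0 kips (gross-section yield governs)

Weld metal: throat = 0.707×0.25 = 0.17675 in, L = 2×3.125 = 6.25 in. φR_n = 0.75 × 0.6 × 70 × 0.17675 × 6.25 = 34.8 kips.
Base metal shear (0.3125 in plate): yield φR_n = 1.0×0.6×50×0.3125×6.25 = 58.6 kips; rupture φR_n = 0.75×0.6×70×0.3125×6.25 = 61.5 kips; take 58.6 kips (yield).
Tension yield (gross): A_g = 1.5625×0.3125 = 0.48828 in². φR_n = 0.90 × 50 × 0.48828 = 22.0 kips.
Governing: min(34.8, 58.6, 22.0) = 22.0 kips → gross-section yield.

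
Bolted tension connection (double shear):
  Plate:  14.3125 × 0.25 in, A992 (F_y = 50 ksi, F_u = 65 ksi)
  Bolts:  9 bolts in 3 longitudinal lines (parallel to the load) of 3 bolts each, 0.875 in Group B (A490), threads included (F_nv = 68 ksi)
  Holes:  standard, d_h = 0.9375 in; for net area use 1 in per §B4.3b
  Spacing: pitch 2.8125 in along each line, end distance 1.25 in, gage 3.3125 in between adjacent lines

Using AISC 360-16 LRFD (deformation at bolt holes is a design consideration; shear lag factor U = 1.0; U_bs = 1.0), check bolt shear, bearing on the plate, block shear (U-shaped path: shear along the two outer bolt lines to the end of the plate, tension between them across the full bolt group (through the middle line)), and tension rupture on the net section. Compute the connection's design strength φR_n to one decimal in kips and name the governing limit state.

120.4 kips (block shear governs)

Bolt shear: A_b = π(0.875)²/4 = 0.60132 in². φR_n = 0.75 × 68 × 0.60132 × 9 × 2 = 552.0 kips.
Bearing (0.25 in plate, F_u = 65 ksi): end bolts L_c = 1.25 − 0.9375/2 = 0.78125, R_n = min(1.2×0.78125×0.25×65, 2.4×0.875×0.25×65) = 15.234 kips/bolt; interior L_c = 2.8125 − 0.9375 = 1.875, R_n = 34.125 kips/bolt. φR_n = 0.75 × (3×15.234 + 6×34.125) = 187.8 kips.
Block shear: shear path 2×[1.25+2×2.8125] = 2×6.875 in, A_gv = 3.4375, A_nv = 2×(6.875 − 2.5×1)×0.25 = 2.1875 in²; tension across gage: (6.625 − 2×1)×0.25 = 1.1563 in². R_n = min(0.6×65×2.1875, 0.6×50×3.4375) + 1.0×65×1.1563 = min(85.313, 103.13) + 75.16 = 160.47 kips. φR_n = 0.75 × 160.47 = 120.4 kips.
Tension rupture (net): A_n = (14.3125 − 3×1)×0.25 = 2.8281 in² (U = 1.0, A_e = A_n). φR_n = 0.75 × 65 × 2.8281 = 137.9 kips.
Governing: min(552.0, 187.8, 120.4, 137.9) = 120.4 kips → block shear.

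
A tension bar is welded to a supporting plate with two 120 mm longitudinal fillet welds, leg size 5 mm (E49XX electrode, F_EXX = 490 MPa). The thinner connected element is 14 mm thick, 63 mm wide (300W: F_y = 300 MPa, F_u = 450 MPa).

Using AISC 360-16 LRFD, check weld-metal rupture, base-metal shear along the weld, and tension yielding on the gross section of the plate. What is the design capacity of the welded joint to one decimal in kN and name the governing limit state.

Weld metal: throat = 0.707×5 = 3.535 mm, L = 2×120 = 240 mm. φR_n = 0.75 × 0.6 × 490 × 3.535 × 240 = 187.1 kN.
Base metal shear (14 mm plate): yield φR_n = 1.0×0.6×300×14×240 = 604.8 kN; rupture φR_n = 0.75×0.6×450×14×240 = 680.4 kN; take 604.8 kN (yield).
Tension yield (gross): A_g = 63×14 = 882 mm². φR_n = 0.90 × 300 × 882 = 238.1 kN.
Governing: min(187.1, 604.8, 238.1) = 187.1 kN → weld metal.

187.1 kN (weld metal governs)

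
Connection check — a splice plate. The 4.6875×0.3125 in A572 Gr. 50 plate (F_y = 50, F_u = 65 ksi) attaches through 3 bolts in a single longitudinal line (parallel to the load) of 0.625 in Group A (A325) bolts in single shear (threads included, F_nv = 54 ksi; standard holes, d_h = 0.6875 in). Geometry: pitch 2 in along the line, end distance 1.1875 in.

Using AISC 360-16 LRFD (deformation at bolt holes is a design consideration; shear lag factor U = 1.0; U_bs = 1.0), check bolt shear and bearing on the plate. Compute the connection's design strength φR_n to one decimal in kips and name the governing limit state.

Bolt shear: A_b = π(0.625)²/4 = 0.3068 in². φR_n = 0.75 × 54 × 0.3068 × 3 × 1 = 37.3 kips.
Bearing (0.3125 in plate, F_u = 65 ksi): end bolts L_c = 1.1875 − 0.6875/2 = 0.84375, R_n = min(1.2×0.84375×0.3125×65, 2.4×0.625×0.3125×65) = 20.566 kips/bolt; interior L_c = 2 − 0.6875 = 1.3125, R_n = 30.469 kips/bolt. φR_n = 0.75 × (1×20.566 + 2×30.469) = 61.1 kips.
Governing: min(37.3, 61.1) = 37.3 kips → bolt shear.

37.3 kips (bolt shear governs)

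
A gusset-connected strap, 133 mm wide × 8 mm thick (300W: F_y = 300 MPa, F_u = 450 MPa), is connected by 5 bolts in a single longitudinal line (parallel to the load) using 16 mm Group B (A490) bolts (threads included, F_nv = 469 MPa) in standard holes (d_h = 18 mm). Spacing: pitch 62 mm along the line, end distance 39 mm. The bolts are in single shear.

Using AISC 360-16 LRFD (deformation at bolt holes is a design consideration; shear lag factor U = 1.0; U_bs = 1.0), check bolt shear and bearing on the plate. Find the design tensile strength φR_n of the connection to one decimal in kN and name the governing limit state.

Bolt shear: A_b = π(16)²/4 = 201.06 mm². φR_n = 0.75 × 469 × 201.06 × 5 × 1 = 353.6 kN.
Bearing (8 mm plate, F_u = 450 MPa): end bolts L_c = 39 − 18/2 = 30, R_n = min(1.2×30×8×450, 2.4×16×8×450) = 129.6 kN/bolt; interior L_c = 62 − 18 = 44, R_n = 138.24 kN/bolt. φR_n = 0.75 × (1×129.6 + 4×138.24) = 511.9 kN.
Governing: min(353.6, 511.9) = 353.6 kN → bolt shear.

353.6 kN (bolt shear governs)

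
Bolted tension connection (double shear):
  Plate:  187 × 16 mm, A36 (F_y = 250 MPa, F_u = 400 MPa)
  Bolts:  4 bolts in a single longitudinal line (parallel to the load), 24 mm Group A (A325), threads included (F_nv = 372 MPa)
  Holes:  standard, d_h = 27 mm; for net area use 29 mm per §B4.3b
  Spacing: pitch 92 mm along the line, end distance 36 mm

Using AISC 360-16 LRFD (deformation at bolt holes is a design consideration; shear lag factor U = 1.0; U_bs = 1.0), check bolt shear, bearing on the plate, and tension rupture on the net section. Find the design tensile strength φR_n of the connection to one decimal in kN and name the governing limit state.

Bolt shear: A_b = π(24)²/4 = 452.39 mm². φR_n = 0.75 × 372 × 452.39 × 4 × 2 = 1009.7 kN.
Bearing (16 mm plate, F_u = 400 MPa): end bolts L_c = 36 − 27/2 = 22.5, R_n = min(1.2×22.5×16×400, 2.4×24×16×400) = 172.8 kN/bolt; interior L_c = 92 − 27 = 65, R_n = 368.64 kN/bolt. φR_n = 0.75 × (1×172.8 + 3×368.64) = 959.0 kN.
Tension rupture (net): A_n = (187 − 1×29)×16 = 2528 mm² (U = 1.0, A_e = A_n). φR_n = 0.75 × 400 × 2528 = 758.4 kN.
Governing: min(1009.7, 959.0, 758.4) = 758.4 kN → net-section rupture.

758.4 kN (net-section rupture governs)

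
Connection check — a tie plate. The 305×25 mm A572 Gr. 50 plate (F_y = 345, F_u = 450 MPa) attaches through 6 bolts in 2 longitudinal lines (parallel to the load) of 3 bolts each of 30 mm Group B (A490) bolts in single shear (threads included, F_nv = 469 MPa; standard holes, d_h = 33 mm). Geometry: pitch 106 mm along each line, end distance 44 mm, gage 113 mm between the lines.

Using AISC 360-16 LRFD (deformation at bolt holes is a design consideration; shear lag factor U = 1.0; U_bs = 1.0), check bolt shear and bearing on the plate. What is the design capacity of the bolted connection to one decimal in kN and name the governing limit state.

Bolt shear: A_b = π(30)²/4 = 706.86 mm². φR_n = 0.75 × 469 × 706.86 × 6 × 1 = 1491.8 kN.
Bearing (25 mm plate, F_u = 450 MPa): end bolts L_c = 44 − 33/2 = 27.5, R_n = min(1.2×27.5×25×450, 2.4×30×25×450) = 371.25 kN/bolt; interior L_c = 106 − 33 = 73, R_n = 810 kN/bolt. φR_n = 0.75 × (2×371.25 + 4×810) = 2986.9 kN.
Governing: min(1491.8, 2986.9) = 1491.8 kN → bolt shear.

1491.8 kN (bolt shear governs)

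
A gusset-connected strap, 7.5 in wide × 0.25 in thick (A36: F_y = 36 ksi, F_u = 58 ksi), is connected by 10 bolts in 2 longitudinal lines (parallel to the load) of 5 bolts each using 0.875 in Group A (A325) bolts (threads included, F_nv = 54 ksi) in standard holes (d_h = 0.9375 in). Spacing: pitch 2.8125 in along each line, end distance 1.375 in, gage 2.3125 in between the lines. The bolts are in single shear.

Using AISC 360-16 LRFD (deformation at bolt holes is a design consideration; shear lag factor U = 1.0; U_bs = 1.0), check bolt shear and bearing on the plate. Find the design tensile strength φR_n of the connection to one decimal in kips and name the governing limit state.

206.4 kips (bearing governs)

Bolt shear: A_b = π(0.875)²/4 = 0.60132 in². φR_n = 0.75 × 54 × 0.60132 × 10 × 1 = 243.5 kips.
Bearing (0.25 in plate, F_u = 58 ksi): end bolts L_c = 1.375 − 0.9375/2 = 0.90625, R_n = min(1.2×0.90625×0.25×58, 2.4×0.875×0.25×58) = 15.769 kips/bolt; interior L_c = 2.8125 − 0.9375 = 1.875, R_n = 30.45 kips/bolt. φR_n = 0.75 × (2×15.769 + 8×30.45) = 206.4 kips.
Governing: min(243.5, 206.4) = 206.4 kips → bearing.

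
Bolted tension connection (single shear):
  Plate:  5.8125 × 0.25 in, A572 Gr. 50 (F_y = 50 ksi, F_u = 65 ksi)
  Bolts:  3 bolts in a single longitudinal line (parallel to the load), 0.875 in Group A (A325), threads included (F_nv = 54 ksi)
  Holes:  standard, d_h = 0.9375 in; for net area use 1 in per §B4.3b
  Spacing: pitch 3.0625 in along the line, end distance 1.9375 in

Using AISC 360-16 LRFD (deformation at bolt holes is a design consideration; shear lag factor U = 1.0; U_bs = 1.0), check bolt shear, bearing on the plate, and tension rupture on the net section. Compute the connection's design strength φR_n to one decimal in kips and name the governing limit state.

Bolt shear: A_b = π(0.875)²/4 = 0.60132 in². φR_n = 0.75 × 54 × 0.60132 × 3 × 1 = 73.1 kips.
Bearing (0.25 in plate, F_u = 65 ksi): end bolts L_c = 1.9375 − 0.9375/2 = 1.46875, R_n = min(1.2×1.46875×0.25×65, 2.4×0.875×0.25×65) = 28.641 kips/bolt; interior L_c = 3.0625 − 0.9375 = 2.125, R_n = 34.125 kips/bolt. φR_n = 0.75 × (1×28.641 + 2×34.125) = 72.7 kips.
Tension rupture (net): A_n = (5.8125 − 1×1)×0.25 = 1.2031 in² (U = 1.0, A_e = A_n). φR_n = 0.75 × 65 × 1.2031 = 58.7 kips.
Governing: min(73.1, 72.7, 58.7) = 58.7 kips → net-section rupture.

58.7 kips (net-section rupture governs)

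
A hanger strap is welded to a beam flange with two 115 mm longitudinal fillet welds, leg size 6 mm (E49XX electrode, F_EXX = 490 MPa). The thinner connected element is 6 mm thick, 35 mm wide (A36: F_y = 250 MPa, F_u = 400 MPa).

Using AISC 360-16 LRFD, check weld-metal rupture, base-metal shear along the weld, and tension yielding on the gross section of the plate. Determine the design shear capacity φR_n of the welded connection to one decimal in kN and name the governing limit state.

Weld metal: throat = 0.707×6 = 4.242 mm, L = 2×115 = 230 mm. φR_n = 0.75 × 0.6 × 490 × 4.242 × 230 = 215.1 kN.
Base metal shear (6 mm plate): yield φR_n = 1.0×0.6×250×6×230 = 207.0 kN; rupture φR_n = 0.75×0.6×400×6×230 = 248.4 kN; take 207.0 kN (yield).
Tension yield (gross): A_g = 35×6 = 210 mm². φR_n = 0.90 × 250 × 210 = 47.3 kN.
Governing: min(215.1, 207.0, 47.3) = 47.3 kN → gross-section yield.

47.3 kN (gross-section yield governs)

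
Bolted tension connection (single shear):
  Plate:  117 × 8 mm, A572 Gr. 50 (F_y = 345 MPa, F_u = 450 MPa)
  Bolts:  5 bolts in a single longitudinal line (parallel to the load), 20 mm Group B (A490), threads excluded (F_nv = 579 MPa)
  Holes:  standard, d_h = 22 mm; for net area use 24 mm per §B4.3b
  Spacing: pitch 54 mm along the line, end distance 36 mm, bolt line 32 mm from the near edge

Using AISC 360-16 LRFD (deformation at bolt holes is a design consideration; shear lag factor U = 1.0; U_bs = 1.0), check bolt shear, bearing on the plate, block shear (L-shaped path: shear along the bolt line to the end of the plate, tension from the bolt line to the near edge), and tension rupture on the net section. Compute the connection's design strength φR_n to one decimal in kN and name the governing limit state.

Bolt shear: A_b = π(20)²/4 = 314.16 mm². φR_n = 0.75 × 579 × 314.16 × 5 × 1 = 682.1 kN.
Bearing (8 mm plate, F_u = 450 MPa): end bolts L_c = 36 − 22/2 = 25, R_n = min(1.2×25×8×450, 2.4×20×8×450) = 108 kN/bolt; interior L_c = 54 − 22 = 32, R_n = 138.24 kN/bolt. φR_n = 0.75 × (1×108 + 4×138.24) = 495.7 kN.
Block shear: shear path 1×[36+4×54] = 1×252 mm, A_gv = 2016, A_nv = 1×(252 − 4.5×24)×8 = 1152 mm²; tension to near edge: (32 − 0.5×24)×8 = 160 mm². R_n = min(0.6×450×1152, 0.6×345×2016) + 1.0×450×160 = min(311.04, 417.31) + 72 = 383.04 kN. φR_n = 0.75 × 383.04 = 287.3 kN.
Tension rupture (net): A_n = (117 − 1×24)×8 = 744 mm² (U = 1.0, A_e = A_n). φR_n = 0.75 × 450 × 744 = 251.1 kN.
Governing: min(682.1, 495.7, 287.3, 251.1) = 251.1 kN → net-section rupture.

251.1 kN (net-section rupture governs)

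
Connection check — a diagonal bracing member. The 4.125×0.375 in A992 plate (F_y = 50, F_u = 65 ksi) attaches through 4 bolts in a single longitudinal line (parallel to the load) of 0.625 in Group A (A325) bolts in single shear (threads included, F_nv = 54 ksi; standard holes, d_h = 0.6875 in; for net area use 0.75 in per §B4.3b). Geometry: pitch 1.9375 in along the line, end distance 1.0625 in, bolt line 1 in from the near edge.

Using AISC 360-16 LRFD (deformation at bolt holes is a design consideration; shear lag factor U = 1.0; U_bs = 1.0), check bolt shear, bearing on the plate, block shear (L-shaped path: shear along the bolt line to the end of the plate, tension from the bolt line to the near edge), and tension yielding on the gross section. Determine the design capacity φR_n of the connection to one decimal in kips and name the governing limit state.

49.7 kips (bolt shear governs)

Bolt shear: A_b = π(0.625)²/4 = 0.3068 in². φR_n = 0.75 × 54 × 0.3068 × 4 × 1 = 49.7 kips.
Bearing (0.375 in plate, F_u = 65 ksi): end bolts L_c = 1.0625 − 0.6875/2 = 0.71875, R_n = min(1.2×0.71875×0.375×65, 2.4×0.625×0.375×65) = 21.023 kips/bolt; interior L_c = 1.9375 − 0.6875 = 1.25, R_n = 36.563 kips/bolt. φR_n = 0.75 × (1×21.023 + 3×36.563) = 98.0 kips.
Block shear: shear path 1×[1.0625+3×1.9375] = 1×6.875 in, A_gv = 2.5781, A_nv = 1×(6.875 − 3.5×0.75)×0.375 = 1.5938 in²; tension to near edge: (1 − 0.5×0.75)×0.375 = 0.23438 in². R_n = min(0.6×65×1.5938, 0.6×50×2.5781) + 1.0×65×0.23438 = min(62.158, 77.343) + 15.235 = 77.393 kips. φR_n = 0.75 × 77.393 = 58.0 kips.
Tension yield (gross): A_g = 4.125×0.375 = 1.5469 in². φR_n = 0.90 × 50 × 1.5469 = 69.6 kips.
Governing: min(49.7, 98.0, 58.0, 69.6) = 49.7 kips → bolt shear.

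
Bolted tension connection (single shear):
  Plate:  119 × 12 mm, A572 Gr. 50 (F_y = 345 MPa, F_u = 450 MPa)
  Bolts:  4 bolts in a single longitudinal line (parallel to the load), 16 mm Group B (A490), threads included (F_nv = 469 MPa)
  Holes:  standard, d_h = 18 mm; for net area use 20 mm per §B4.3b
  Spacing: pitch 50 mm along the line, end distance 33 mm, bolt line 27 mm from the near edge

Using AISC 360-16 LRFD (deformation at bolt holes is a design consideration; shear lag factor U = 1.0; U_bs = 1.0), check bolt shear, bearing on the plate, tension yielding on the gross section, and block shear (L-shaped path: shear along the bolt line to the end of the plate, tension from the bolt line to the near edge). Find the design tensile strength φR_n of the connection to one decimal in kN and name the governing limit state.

282.9 kN (bolt shear governs)

Bolt shear: A_b = π(16)²/4 = 201.06 mm². φR_n = 0.75 × 469 × 201.06 × 4 × 1 = 282.9 kN.
Bearing (12 mm plate, F_u = 450 MPa): end bolts L_c = 33 − 18/2 = 24, R_n = min(1.2×24×12×450, 2.4×16×12×450) = 155.52 kN/bolt; interior L_c = 50 − 18 = 32, R_n = 207.36 kN/bolt. φR_n = 0.75 × (1×155.52 + 3×207.36) = 583.2 kN.
Tension yield (gross): A_g = 119×12 = 1428 mm². φR_n = 0.90 × 345 × 1428 = 443.4 kN.
Block shear: shear path 1×[33+3×50] = 1×183 mm, A_gv = 2196, A_nv = 1×(183 − 3.5×20)×12 = 1356 mm²; tension to near edge: (27 − 0.5×20)×12 = 204 mm². R_n = min(0.6×450×1356, 0.6×345×2196) + 1.0×450×204 = min(366.12, 454.57) + 91.8 = 457.92 kN. φR_n = 0.75 × 457.92 = 343.4 kN.
Governing: min(282.9, 583.2, 443.4, 343.4) = 282.9 kN → bolt shear.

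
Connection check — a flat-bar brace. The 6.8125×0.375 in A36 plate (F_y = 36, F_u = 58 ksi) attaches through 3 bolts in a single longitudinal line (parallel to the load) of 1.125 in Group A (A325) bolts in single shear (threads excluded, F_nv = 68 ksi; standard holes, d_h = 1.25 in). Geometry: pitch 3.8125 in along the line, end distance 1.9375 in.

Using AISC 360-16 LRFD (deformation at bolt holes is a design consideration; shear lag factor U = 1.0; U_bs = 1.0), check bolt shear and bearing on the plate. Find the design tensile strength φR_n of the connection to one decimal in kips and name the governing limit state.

113.8 kips (bearing governs)

Bolt shear: A_b = π(1.125)²/4 = 0.99402 in². φR_n = 0.75 × 68 × 0.99402 × 3 × 1 = 152.1 kips.
Bearing (0.375 in plate, F_u = 58 ksi): end bolts L_c = 1.9375 − 1.25/2 = 1.3125, R_n = min(1.2×1.3125×0.375×58, 2.4×1.125×0.375×58) = 34.256 kips/bolt; interior L_c = 3.8125 − 1.25 = 2.5625, R_n = 58.725 kips/bolt. φR_n = 0.75 × (1×34.256 + 2×58.725) = 113.8 kips.
Governing: min(152.1, 113.8) = 113.8 kips → bearing.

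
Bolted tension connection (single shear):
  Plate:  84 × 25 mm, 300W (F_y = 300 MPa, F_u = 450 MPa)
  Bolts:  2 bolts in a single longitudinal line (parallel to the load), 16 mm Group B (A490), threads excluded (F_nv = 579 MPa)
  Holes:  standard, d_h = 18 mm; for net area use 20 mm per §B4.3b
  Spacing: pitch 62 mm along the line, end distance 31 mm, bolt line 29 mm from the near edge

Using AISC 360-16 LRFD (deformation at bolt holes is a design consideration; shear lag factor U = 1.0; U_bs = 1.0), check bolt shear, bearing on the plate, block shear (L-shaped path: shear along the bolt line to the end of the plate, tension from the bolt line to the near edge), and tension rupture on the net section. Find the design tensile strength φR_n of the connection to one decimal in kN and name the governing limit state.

Bolt shear: A_b = π(16)²/4 = 201.06 mm². φR_n = 0.75 × 579 × 201.06 × 2 × 1 = 174.6 kN.
Bearing (25 mm plate, F_u = 450 MPa): end bolts L_c = 31 − 18/2 = 22, R_n = min(1.2×22×25×450, 2.4×16×25×450) = 297 kN/bolt; interior L_c = 62 − 18 = 44, R_n = 432 kN/bolt. φR_n = 0.75 × (1×297 + 1×432) = 546.8 kN.
Block shear: shear path 1×[31+1×62] = 1×93 mm, A_gv = 2325, A_nv = 1×(93 − 1.5×20)×25 = 1575 mm²; tension to near edge: (29 − 0.5×20)×25 = 475 mm². R_n = min(0.6×450×1575, 0.6×300×2325) + 1.0×450×475 = min(425.25, 418.5) + 213.75 = 632.25 kN. φR_n = 0.75 × 632.25 = 474.2 kN.
Tension rupture (net): A_n = (84 − 1×20)×25 = 1600 mm² (U = 1.0, A_e = A_n). φR_n = 0.75 × 450 × 1600 = 540.0 kN.
Governing: min(174.6, 546.8, 474.2, 540.0) = 174.6 kN → bolt shear.

174.6 kN (bolt shear governs)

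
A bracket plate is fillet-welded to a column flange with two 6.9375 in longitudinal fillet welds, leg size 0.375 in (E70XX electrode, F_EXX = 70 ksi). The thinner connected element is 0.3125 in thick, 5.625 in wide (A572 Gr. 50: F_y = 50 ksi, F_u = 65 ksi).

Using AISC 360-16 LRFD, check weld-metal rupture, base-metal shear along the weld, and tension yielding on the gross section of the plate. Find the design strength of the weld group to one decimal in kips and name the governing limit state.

Weld metal: throat = 0.707×0.375 = 0.26513 in, L = 2×6.9375 = 13.875 in. φR_n = 0.75 × 0.6 × 70 × 0.26513 × 13.875 = 115.9 kips.
Base metal shear (0.3125 in plate): yield φR_n = 1.0×0.6×50×0.3125×13.875 = 130.1 kips; rupture φR_n = 0.75×0.6×65×0.3125×13.875 = 126.8 kips; take 126.8 kips (rupture).
Tension yield (gross): A_g = 5.625×0.3125 = 1.7578 in². φR_n = 0.90 × 50 × 1.7578 = 79.1 kips.
Governing: min(115.9, 126.8, 79.1) = 79.1 kips → gross-section yield.

79.1 kips (gross-section yield governs)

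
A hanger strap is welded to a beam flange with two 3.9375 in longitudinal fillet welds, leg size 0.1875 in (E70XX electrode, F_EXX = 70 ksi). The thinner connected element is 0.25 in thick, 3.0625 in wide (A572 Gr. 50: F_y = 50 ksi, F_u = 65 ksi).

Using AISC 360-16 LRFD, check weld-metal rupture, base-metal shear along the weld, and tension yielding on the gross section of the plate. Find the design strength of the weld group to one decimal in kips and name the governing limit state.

32.9 kips (weld metal governs)

Weld metal: throat = 0.707×0.1875 = 0.13256 in, L = 2×3.9375 = 7.875 in. φR_n = 0.75 × 0.6 × 70 × 0.13256 × 7.875 = 32.9 kips.
Base metal shear (0.25 in plate): yield φR_n = 1.0×0.6×50×0.25×7.875 = 59.1 kips; rupture φR_n = 0.75×0.6×65×0.25×7.875 = 57.6 kips; take 57.6 kips (rupture).
Tension yield (gross): A_g = 3.0625×0.25 = 0.76563 in². φR_n = 0.90 × 50 × 0.76563 = 34.5 kips.
Governing: min(32.9, 57.6, 34.5) = 32.9 kips → weld metal.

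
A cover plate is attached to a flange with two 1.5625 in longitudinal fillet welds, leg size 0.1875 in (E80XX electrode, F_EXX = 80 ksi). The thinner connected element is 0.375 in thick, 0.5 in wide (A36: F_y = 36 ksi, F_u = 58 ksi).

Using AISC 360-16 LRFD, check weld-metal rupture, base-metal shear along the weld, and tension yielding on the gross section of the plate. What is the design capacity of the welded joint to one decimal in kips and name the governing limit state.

6.1 kips (gross-section yield governs)

Weld metal: throat = 0.707×0.1875 = 0.13256 in, L = 2×1.5625 = 3.125 in. φR_n = 0.75 × 0.6 × 80 × 0.13256 × 3.125 = 14.9 kips.
Base metal shear (0.375 in plate): yield φR_n = 1.0×0.6×36×0.375×3.125 = 25.3 kips; rupture φR_n = 0.75×0.6×58×0.375×3.125 = 30.6 kips; take 25.3 kips (yield).
Tension yield (gross): A_g = 0.5×0.375 = 0.1875 in². φR_n = 0.90 × 36 × 0.1875 = 6.1 kips.
Governing: min(14.9, 25.3, 6.1) = 6.1 kips → gross-section yield.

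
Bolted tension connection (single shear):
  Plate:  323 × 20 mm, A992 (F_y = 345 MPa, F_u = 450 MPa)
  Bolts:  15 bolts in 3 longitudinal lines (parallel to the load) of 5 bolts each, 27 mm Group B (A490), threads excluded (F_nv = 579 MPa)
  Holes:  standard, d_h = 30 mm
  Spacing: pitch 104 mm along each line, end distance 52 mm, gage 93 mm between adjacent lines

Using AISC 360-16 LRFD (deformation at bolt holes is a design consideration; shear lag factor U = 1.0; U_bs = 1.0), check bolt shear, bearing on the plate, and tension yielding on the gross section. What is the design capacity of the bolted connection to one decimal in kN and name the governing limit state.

2005.8 kN (gross-section yield governs)

Bolt shear: A_b = π(27)²/4 = 572.56 mm². φR_n = 0.75 × 579 × 572.56 × 15 × 1 = 3729.5 kN.
Bearing (20 mm plate, F_u = 450 MPa): end bolts L_c = 52 − 30/2 = 37, R_n = min(1.2×37×20×450, 2.4×27×20×450) = 399.6 kN/bolt; interior L_c = 104 − 30 = 74, R_n = 583.2 kN/bolt. φR_n = 0.75 × (3×399.6 + 12×583.2) = 6147.9 kN.
Tension yield (gross): A_g = 323×20 = 6460 mm². φR_n = 0.90 × 345 × 6460 = 2005.8 kN.
Governing: min(3729.5, 6147.9, 2005.8) = 2005.8 kN → gross-section yield.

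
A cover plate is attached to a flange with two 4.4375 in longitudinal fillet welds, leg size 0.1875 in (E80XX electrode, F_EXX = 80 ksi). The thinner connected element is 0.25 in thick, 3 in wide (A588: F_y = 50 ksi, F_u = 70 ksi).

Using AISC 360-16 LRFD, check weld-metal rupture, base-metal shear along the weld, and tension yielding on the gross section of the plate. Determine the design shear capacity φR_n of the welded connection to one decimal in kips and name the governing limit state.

Weld metal: throat = 0.707×0.1875 = 0.13256 in, L = 2×4.4375 = 8.875 in. φR_n = 0.75 × 0.6 × 80 × 0.13256 × 8.875 = 42.4 kips.
Base metal shear (0.25 in plate): yield φR_n = 1.0×0.6×50×0.25×8.875 = 66.6 kips; rupture φR_n = 0.75×0.6×70×0.25×8.875 = 69.9 kips; take 66.6 kips (yield).
Tension yield (gross): A_g = 3×0.25 = 0.75 in². φR_n = 0.90 × 50 × 0.75 = 33.8 kips.
Governing: min(42.4, 66.6, 33.8) = 33.8 kips → gross-section yield.

33.8 kips (gross-section yield governs)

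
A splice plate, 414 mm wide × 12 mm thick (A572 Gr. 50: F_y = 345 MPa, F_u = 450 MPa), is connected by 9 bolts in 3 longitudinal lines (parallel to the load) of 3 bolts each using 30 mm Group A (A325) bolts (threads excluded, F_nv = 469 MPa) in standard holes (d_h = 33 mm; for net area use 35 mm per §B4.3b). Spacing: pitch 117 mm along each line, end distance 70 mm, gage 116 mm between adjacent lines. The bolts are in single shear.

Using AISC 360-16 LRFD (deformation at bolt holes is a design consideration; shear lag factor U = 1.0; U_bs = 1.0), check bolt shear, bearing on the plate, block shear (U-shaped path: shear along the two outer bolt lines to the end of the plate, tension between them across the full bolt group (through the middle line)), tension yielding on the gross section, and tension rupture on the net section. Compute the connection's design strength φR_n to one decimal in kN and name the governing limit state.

Bolt shear: A_b = π(30)²/4 = 706.86 mm². φR_n = 0.75 × 469 × 706.86 × 9 × 1 = 2237.7 kN.
Bearing (12 mm plate, F_u = 450 MPa): end bolts L_c = 70 − 33/2 = 53.5, R_n = min(1.2×53.5×12×450, 2.4×30×12×450) = 346.68 kN/bolt; interior L_c = 117 − 33 = 84, R_n = 388.8 kN/bolt. φR_n = 0.75 × (3×346.68 + 6×388.8) = 2529.6 kN.
Block shear: shear path 2×[70+2×117] = 2×304 mm, A_gv = 7296, A_nv = 2×(304 − 2.5×35)×12 = 5196 mm²; tension across gage: (232 − 2×35)×12 = 1944 mm². R_n = min(0.6×450×5196, 0.6×345×7296) + 1.0×450×1944 = min(1402.9, 1510.3) + 874.8 = 2277.7 kN. φR_n = 0.75 × 2277.7 = 1708.3 kN.
Tension yield (gross): A_g = 414×12 = 4968 mm². φR_n = 0.90 × 345 × 4968 = 1542.6 kN.
Tension rupture (net): A_n = (414 − 3×35)×12 = 3708 mm² (U = 1.0, A_e = A_n). φR_n = 0.75 × 450 × 3708 = 1251.5 kN.
Governing: min(2237.7, 2529.6, 1708.3, 1542.6, 1251.5) = 1251.5 kN → net-section rupture.

1251.5 kN (net-section rupture governs)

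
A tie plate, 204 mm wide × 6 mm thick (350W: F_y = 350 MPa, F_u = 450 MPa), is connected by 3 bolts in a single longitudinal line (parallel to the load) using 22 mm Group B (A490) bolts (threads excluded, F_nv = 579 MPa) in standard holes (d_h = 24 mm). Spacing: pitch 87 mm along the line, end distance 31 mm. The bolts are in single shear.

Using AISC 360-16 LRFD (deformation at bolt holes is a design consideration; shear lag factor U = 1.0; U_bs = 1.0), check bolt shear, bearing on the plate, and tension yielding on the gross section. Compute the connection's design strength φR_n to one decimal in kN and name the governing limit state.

Bolt shear: A_b = π(22)²/4 = 380.13 mm². φR_n = 0.75 × 579 × 380.13 × 3 × 1 = 495.2 kN.
Bearing (6 mm plate, F_u = 450 MPa): end bolts L_c = 31 − 24/2 = 19, R_n = min(1.2×19×6×450, 2.4×22×6×450) = 61.56 kN/bolt; interior L_c = 87 − 24 = 63, R_n = 142.56 kN/bolt. φR_n = 0.75 × (1×61.56 + 2×142.56) = 260.0 kN.
Tension yield (gross): A_g = 204×6 = 1224 mm². φR_n = 0.90 × 350 × 1224 = 385.6 kN.
Governing: min(495.2, 260.0, 385.6) = 260.0 kN → bearing.

260.0 kN (bearing governs)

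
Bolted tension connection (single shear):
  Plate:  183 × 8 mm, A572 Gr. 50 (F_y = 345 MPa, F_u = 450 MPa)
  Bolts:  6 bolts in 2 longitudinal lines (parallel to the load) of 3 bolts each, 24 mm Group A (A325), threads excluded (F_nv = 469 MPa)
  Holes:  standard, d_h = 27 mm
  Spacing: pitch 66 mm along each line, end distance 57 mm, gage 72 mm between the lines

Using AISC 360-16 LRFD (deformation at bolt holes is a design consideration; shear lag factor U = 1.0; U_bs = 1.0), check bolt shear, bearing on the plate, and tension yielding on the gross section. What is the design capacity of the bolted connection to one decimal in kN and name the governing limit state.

Bolt shear: A_b = π(24)²/4 = 452.39 mm². φR_n = 0.75 × 469 × 452.39 × 6 × 1 = 954.8 kN.
Bearing (8 mm plate, F_u = 450 MPa): end bolts L_c = 57 − 27/2 = 43.5, R_n = min(1.2×43.5×8×450, 2.4×24×8×450) = 187.92 kN/bolt; interior L_c = 66 − 27 = 39, R_n = 168.48 kN/bolt. φR_n = 0.75 × (2×187.92 + 4×168.48) = 787.3 kN.
Tension yield (gross): A_g = 183×8 = 1464 mm². φR_n = 0.90 × 345 × 1464 = 454.6 kN.
Governing: min(954.8, 787.3, 454.6) = 454.6 kN → gross-section yield.

454.6 kN (gross-section yield governs)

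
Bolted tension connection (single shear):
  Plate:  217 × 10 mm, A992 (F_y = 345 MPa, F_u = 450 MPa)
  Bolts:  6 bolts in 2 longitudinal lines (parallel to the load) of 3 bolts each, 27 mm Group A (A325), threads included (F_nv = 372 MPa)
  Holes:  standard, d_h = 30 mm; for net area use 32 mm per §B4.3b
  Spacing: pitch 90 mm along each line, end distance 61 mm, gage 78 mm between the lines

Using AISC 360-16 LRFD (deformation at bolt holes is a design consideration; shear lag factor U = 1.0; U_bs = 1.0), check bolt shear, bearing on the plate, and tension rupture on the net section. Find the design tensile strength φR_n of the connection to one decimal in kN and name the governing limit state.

516.4 kN (net-section rupture governs)

Bolt shear: A_b = π(27)²/4 = 572.56 mm². φR_n = 0.75 × 372 × 572.56 × 6 × 1 = 958.5 kN.
Bearing (10 mm plate, F_u = 450 MPa): end bolts L_c = 61 − 30/2 = 46, R_n = min(1.2×46×10×450, 2.4×27×10×450) = 248.4 kN/bolt; interior L_c = 90 − 30 = 60, R_n = 291.6 kN/bolt. φR_n = 0.75 × (2×248.4 + 4×291.6) = 1247.4 kN.
Tension rupture (net): A_n = (217 − 2×32)×10 = 1530 mm² (U = 1.0, A_e = A_n). φR_n = 0.75 × 450 × 1530 = 516.4 kN.
Governing: min(958.5, 1247.4, 516.4) = 516.4 kN → net-section rupture.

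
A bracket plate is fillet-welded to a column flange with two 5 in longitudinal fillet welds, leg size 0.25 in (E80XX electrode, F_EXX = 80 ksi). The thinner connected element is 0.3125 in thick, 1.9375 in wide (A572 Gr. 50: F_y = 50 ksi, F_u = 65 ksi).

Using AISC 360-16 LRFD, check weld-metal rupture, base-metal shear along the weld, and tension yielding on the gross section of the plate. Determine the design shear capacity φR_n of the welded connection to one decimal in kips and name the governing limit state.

27.2 kips (gross-section yield governs)

Weld metal: throat = 0.707×0.25 = 0.17675 in, L = 2×5 = 10 in. φR_n = 0.75 × 0.6 × 80 × 0.17675 × 10 = 63.6 kips.
Base metal shear (0.3125 in plate): yield φR_n = 1.0×0.6×50×0.3125×10 = 93.8 kips; rupture φR_n = 0.75×0.6×65×0.3125×10 = 91.4 kips; take 91.4 kips (rupture).
Tension yield (gross): A_g = 1.9375×0.3125 = 0.60547 in². φR_n = 0.90 × 50 × 0.60547 = 27.2 kips.
Governing: min(63.6, 91.4, 27.2) = 27.2 kips → gross-section yield.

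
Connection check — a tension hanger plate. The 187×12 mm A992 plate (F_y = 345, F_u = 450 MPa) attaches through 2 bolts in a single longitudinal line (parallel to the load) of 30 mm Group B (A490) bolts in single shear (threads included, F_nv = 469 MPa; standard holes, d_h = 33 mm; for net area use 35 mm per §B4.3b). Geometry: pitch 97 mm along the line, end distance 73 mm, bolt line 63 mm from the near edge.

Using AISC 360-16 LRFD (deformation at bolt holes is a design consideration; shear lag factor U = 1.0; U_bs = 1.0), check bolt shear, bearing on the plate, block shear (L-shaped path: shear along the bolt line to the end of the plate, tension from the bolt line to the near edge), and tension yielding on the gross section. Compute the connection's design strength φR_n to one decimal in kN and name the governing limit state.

Bolt shear: A_b = π(30)²/4 = 706.86 mm². φR_n = 0.75 × 469 × 706.86 × 2 × 1 = 497.3 kN.
Bearing (12 mm plate, F_u = 450 MPa): end bolts L_c = 73 − 33/2 = 56.5, R_n = min(1.2×56.5×12×450, 2.4×30×12×450) = 366.12 kN/bolt; interior L_c = 97 − 33 = 64, R_n = 388.8 kN/bolt. φR_n = 0.75 × (1×366.12 + 1×388.8) = 566.2 kN.
Block shear: shear path 1×[73+1×97] = 1×170 mm, A_gv = 2040, A_nv = 1×(170 − 1.5×35)×12 = 1410 mm²; tension to near edge: (63 − 0.5×35)×12 = 546 mm². R_n = min(0.6×450×1410, 0.6×345×2040) + 1.0×450×546 = min(380.7, 422.28) + 245.7 = 626.4 kN. φR_n = 0.75 × 626.4 = 469.8 kN.
Tension yield (gross): A_g = 187×12 = 2244 mm². φR_n = 0.90 × 345 × 2244 = 696.8 kN.
Governing: min(497.3, 566.2, 469.8, 696.8) = 469.8 kN → block shear.

469.8 kN (block shear governs)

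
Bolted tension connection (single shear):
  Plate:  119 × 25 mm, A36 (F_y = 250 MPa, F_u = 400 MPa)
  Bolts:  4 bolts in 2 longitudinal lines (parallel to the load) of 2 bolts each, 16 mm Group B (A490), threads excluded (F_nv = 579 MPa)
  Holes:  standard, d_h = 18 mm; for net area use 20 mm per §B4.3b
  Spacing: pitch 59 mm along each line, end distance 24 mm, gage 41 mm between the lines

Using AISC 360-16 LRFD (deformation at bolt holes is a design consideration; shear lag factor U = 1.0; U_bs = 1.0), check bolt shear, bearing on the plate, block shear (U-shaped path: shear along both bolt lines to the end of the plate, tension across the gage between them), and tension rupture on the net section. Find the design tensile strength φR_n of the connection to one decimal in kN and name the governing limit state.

349.2 kN (bolt shear governs)

Bolt shear: A_b = π(16)²/4 = 201.06 mm². φR_n = 0.75 × 579 × 201.06 × 4 × 1 = 349.2 kN.
Bearing (25 mm plate, F_u = 400 MPa): end bolts L_c = 24 − 18/2 = 15, R_n = min(1.2×15×25×400, 2.4×16×25×400) = 180 kN/bolt; interior L_c = 59 − 18 = 41, R_n = 384 kN/bolt. φR_n = 0.75 × (2×180 + 2×384) = 846.0 kN.
Block shear: shear path 2×[24+1×59] = 2×83 mm, A_gv = 4150, A_nv = 2×(83 − 1.5×20)×25 = 2650 mm²; tension across gage: (41 − 1×20)×25 = 525 mm². R_n = min(0.6×400×2650, 0.6×250×4150) + 1.0×400×525 = min(636, 622.5) + 210 = 832.5 kN. φR_n = 0.75 × 832.5 = 624.4 kN.
Tension rupture (net): A_n = (119 − 2×20)×25 = 1975 mm² (U = 1.0, A_e = A_n). φR_n = 0.75 × 400 × 1975 = 592.5 kN.
Governing: min(349.2, 846.0, 624.4, 592.5) = 349.2 kN → bolt shear.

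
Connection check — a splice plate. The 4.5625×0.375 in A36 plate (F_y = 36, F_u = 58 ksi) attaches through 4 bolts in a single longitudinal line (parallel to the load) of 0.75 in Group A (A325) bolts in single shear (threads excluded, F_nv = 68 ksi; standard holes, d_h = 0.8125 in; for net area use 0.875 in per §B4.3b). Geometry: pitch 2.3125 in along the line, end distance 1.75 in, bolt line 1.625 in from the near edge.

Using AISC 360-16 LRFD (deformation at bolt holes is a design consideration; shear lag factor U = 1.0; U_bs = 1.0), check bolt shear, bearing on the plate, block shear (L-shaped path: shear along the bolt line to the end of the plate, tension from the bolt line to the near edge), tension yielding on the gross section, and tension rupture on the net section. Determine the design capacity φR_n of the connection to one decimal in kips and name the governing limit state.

55.4 kips (gross-section yield governs)

Bolt shear: A_b = π(0.75)²/4 = 0.44179 in². φR_n = 0.75 × 68 × 0.44179 × 4 × 1 = 90.1 kips.
Bearing (0.375 in plate, F_u = 58 ksi): end bolts L_c = 1.75 − 0.8125/2 = 1.34375, R_n = min(1.2×1.34375×0.375×58, 2.4×0.75×0.375×58) = 35.072 kips/bolt; interior L_c = 2.3125 − 0.8125 = 1.5, R_n = 39.15 kips/bolt. φR_n = 0.75 × (1×35.072 + 3×39.15) = 114.4 kips.
Block shear: shear path 1×[1.75+3×2.3125] = 1×8.6875 in, A_gv = 3.2578, A_nv = 1×(8.6875 − 3.5×0.875)×0.375 = 2.1094 in²; tension to near edge: (1.625 − 0.5×0.875)×0.375 = 0.44531 in². R_n = min(0.6×58×2.1094, 0.6×36×3.2578) + 1.0×58×0.44531 = min(73.407, 70.368) + 25.828 = 96.196 kips. φR_n = 0.75 × 96.196 = 72.1 kips.
Tension yield (gross): A_g = 4.5625×0.375 = 1.7109 in². φR_n = 0.90 × 36 × 1.7109 = 55.4 kips.
Tension rupture (net): A_n = (4.5625 − 1×0.875)×0.375 = 1.3828 in² (U = 1.0, A_e = A_n). φR_n = 0.75 × 58 × 1.3828 = 60.2 kips.
Governing: min(90.1, 114.4, 72.1, 55.4, 60.2) = 55.4 kips → gross-section yield.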